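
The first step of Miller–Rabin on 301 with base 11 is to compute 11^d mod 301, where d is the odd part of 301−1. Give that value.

274

301 − 1 = 300 = 2^2 · 75, so d = 75.
11^1 ≡ 11 (mod 301)
11^2 ≡ 11^2 = 121 ≡ 121 (mod 301)
11^4 ≡ 121^2 = 14641 ≡ 193 (mod 301)
11^8 ≡ 193^2 = 37249 ≡ 226 (mod 301)
11^16 ≡ 226^2 = 51076 ≡ 207 (mod 301)
11^32 ≡ 207^2 = 42849 ≡ 107 (mod 301)
11^64 ≡ 107^2 = 11449 ≡ 11 (mod 301)
75 = 64 + 8 + 2 + 1 in binary powers of 2.
So 11^75 ≡ 11 · 226 · 121 · 11 ≡ 274 (mod 301).
Squaring chain: 274 → 127; never reaches −1, so base 11 is a Miller–Rabin witness that 301 is composite.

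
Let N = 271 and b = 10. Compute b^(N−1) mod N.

10^1 ≡ 10 (mod 271)
10^2 ≡ 10^2 = 100 ≡ 100 (mod 271)
10^4 ≡ 100^2 = 10000 ≡ 244 (mod 271)
10^8 ≡ 244^2 = 59536 ≡ 187 (mod 271)
10^16 ≡ 187^2 = 34969 ≡ 10 (mod 271)
10^32 ≡ 10^2 = 100 ≡ 100 (mod 271)
10^64 ≡ 100^2 = 10000 ≡ 244 (mod 271)
10^128 ≡ 244^2 = 59536 ≡ 187 (mod 271)
10^256 ≡ 187^2 = 34969 ≡ 10 (mod 271)
270 = 256 + 8 + 4 + 2 in binary powers of 2.
So 10^270 ≡ 10 · 187 · 244 · 100 ≡ 1 (mod 271).
Since the result is 1, base 10 gives no evidence that 271 is composite.

1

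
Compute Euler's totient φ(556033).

Factor: 556033 = 43 · 67 · 193.
φ(556033) = (43−1) · (67−1) · (193−1) = 42 · 66 · 192 = 532224.

532224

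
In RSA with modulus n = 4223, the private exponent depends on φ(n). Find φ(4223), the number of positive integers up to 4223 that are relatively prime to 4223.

Factor: 4223 = 41 · 103.
φ(4223) = (41−1) · (103−1) = 40 · 102 = 4080.

4080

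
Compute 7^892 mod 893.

7^1 ≡ 7 (mod 893)
7^2 ≡ 7^2 = 49 ≡ 49 (mod 893)
7^4 ≡ 49^2 = 2401 ≡ 615 (mod 893)
7^8 ≡ 615^2 = 378225 ≡ 486 (mod 893)
7^16 ≡ 486^2 = 236196 ≡ 444 (mod 893)
7^32 ≡ 444^2 = 197136 ≡ 676 (mod 893)
7^64 ≡ 676^2 = 456976 ≡ 653 (mod 893)
7^128 ≡ 653^2 = 426409 ≡ 448 (mod 893)
7^256 ≡ 448^2 = 200704 ≡ 672 (mod 893)
7^512 ≡ 672^2 = 451584 ≡ 619 (mod 893)
892 = 512 + 256 + 64 + 32 + 16 + 8 + 4 in binary powers of 2.
So 7^892 ≡ 619 · 672 · 653 · 676 · 444 · 486 · 615 ≡ 653 (mod 893).
Since 653 ≠ 1, base 7 is a Fermat witness: 893 is composite.

653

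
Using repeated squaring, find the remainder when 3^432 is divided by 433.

3^1 ≡ 3 (mod 433)
3^2 ≡ 3^2 = 9 ≡ 9 (mod 433)
3^4 ≡ 9^2 = 81 ≡ 81 (mod 433)
3^8 ≡ 81^2 = 6561 ≡ 66 (mod 433)
3^16 ≡ 66^2 = 4356 ≡ 26 (mod 433)
3^32 ≡ 26^2 = 676 ≡ 243 (mod 433)
3^64 ≡ 243^2 = 59049 ≡ 161 (mod 433)
3^128 ≡ 161^2 = 25921 ≡ 374 (mod 433)
3^256 ≡ 374^2 = 139876 ≡ 17 (mod 433)
432 = 256 + 128 + 32 + 16 in binary powers of 2.
So 3^432 ≡ 17 · 374 · 243 · 26 ≡ 1 (mod 433).
Since the result is 1, base 3 gives no evidence that 433 is composite.

1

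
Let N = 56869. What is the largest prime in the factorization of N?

56869 = 29 · 1961
1961 = 37 · 53
53 is prime.
So 56869 = 29 · 37 · 53; the largest prime factor is 53.

53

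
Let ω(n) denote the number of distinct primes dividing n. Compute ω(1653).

3

1653 = 3 · 551
551 = 19 · 29
1653 = 3 · 19 · 29, which has 3 distinct prime factors.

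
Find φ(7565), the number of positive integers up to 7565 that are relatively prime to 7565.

5632

Factor: 7565 = 5 · 17 · 89.
φ(7565) = (5−1) · (17−1) · (89−1) = 4 · 16 · 88 = 5632.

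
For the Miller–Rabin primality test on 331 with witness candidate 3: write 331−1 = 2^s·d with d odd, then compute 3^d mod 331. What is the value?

330

331 − 1 = 330 = 2^1 · 165, so d = 165.
3^1 ≡ 3 (mod 331)
3^2 ≡ 3^2 = 9 ≡ 9 (mod 331)
3^4 ≡ 9^2 = 81 ≡ 81 (mod 331)
3^8 ≡ 81^2 = 6561 ≡ 272 (mod 331)
3^16 ≡ 272^2 = 73984 ≡ 171 (mod 331)
3^32 ≡ 171^2 = 29241 ≡ 113 (mod 331)
3^64 ≡ 113^2 = 12769 ≡ 191 (mod 331)
3^128 ≡ 191^2 = 36481 ≡ 71 (mod 331)
165 = 128 + 32 + 4 + 1 in binary powers of 2.
So 3^165 ≡ 71 · 113 · 81 · 3 ≡ 330 (mod 331).
Since 3^d ≡ 330 (mod 331), base 3 does not prove 331 composite.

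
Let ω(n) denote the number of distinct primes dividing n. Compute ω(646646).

646646 = 2 · 323323
323323 = 7 · 46189
46189 = 11 · 4199
4199 = 13 · 323
323 = 17 · 19
646646 = 2 · 7 · 11 · 13 · 17 · 19, which has 6 distinct prime factors.

6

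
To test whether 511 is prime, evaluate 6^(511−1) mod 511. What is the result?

155

6^1 ≡ 6 (mod 511)
6^2 ≡ 6^2 = 36 ≡ 36 (mod 511)
6^4 ≡ 36^2 = 1296 ≡ 274 (mod 511)
6^8 ≡ 274^2 = 75076 ≡ 470 (mod 511)
6^16 ≡ 470^2 = 220900 ≡ 148 (mod 511)
6^32 ≡ 148^2 = 21904 ≡ 442 (mod 511)
6^64 ≡ 442^2 = 195364 ≡ 162 (mod 511)
6^128 ≡ 162^2 = 26244 ≡ 183 (mod 511)
6^256 ≡ 183^2 = 33489 ≡ 274 (mod 511)
510 = 256 + 128 + 64 + 32 + 16 + 8 + 4 + 2 in binary powers of 2.
So 6^510 ≡ 274 · 183 · 162 · 442 · 148 · 470 · 274 · 36 ≡ 155 (mod 511).
Since 155 ≠ 1, base 6 is a Fermat witness: 511 is composite.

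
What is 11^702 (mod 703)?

1

11^1 ≡ 11 (mod 703)
11^2 ≡ 11^2 = 121 ≡ 121 (mod 703)
11^4 ≡ 121^2 = 14641 ≡ 581 (mod 703)
11^8 ≡ 581^2 = 337561 ≡ 121 (mod 703)
11^16 ≡ 121^2 = 14641 ≡ 581 (mod 703)
11^32 ≡ 581^2 = 337561 ≡ 121 (mod 703)
11^64 ≡ 121^2 = 14641 ≡ 581 (mod 703)
11^128 ≡ 581^2 = 337561 ≡ 121 (mod 703)
11^256 ≡ 121^2 = 14641 ≡ 581 (mod 703)
11^512 ≡ 581^2 = 337561 ≡ 121 (mod 703)
702 = 512 + 128 + 32 + 16 + 8 + 4 + 2 in binary powers of 2.
So 11^702 ≡ 121 · 121 · 121 · 581 · 121 · 581 · 121 ≡ 1 (mod 703).
Since the result is 1, base 11 gives no evidence that 703 is composite.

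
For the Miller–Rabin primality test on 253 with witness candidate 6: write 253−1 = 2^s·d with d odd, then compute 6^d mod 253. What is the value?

253 − 1 = 252 = 2^2 · 63, so d = 63.
6^1 ≡ 6 (mod 253)
6^2 ≡ 6^2 = 36 ≡ 36 (mod 253)
6^4 ≡ 36^2 = 1296 ≡ 31 (mod 253)
6^8 ≡ 31^2 = 961 ≡ 202 (mod 253)
6^16 ≡ 202^2 = 40804 ≡ 71 (mod 253)
6^32 ≡ 71^2 = 5041 ≡ 234 (mod 253)
63 = 32 + 16 + 8 + 4 + 2 + 1 in binary powers of 2.
So 6^63 ≡ 234 · 71 · 202 · 31 · 36 · 6 ≡ 18 (mod 253).
Squaring chain: 18 → 71; never reaches −1, so base 6 is a Miller–Rabin witness that 253 is composite.

18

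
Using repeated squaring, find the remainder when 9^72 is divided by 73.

9^1 ≡ 9 (mod 73)
9^2 ≡ 9^2 = 81 ≡ 8 (mod 73)
9^4 ≡ 8^2 = 64 ≡ 64 (mod 73)
9^8 ≡ 64^2 = 4096 ≡ 8 (mod 73)
9^16 ≡ 8^2 = 64 ≡ 64 (mod 73)
9^32 ≡ 64^2 = 4096 ≡ 8 (mod 73)
9^64 ≡ 8^2 = 64 ≡ 64 (mod 73)
72 = 64 + 8 in binary powers of 2.
So 9^72 ≡ 64 · 8 ≡ 1 (mod 73).
Since the result is 1, base 9 gives no evidence that 73 is composite.

1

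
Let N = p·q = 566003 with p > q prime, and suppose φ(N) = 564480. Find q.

641

φ(n) = (p−1)(q−1) = n − (p+q) + 1, so p + q = 566003 − 564480 + 1 = 1524.
p and q are the roots of t² − 1524t + 566003 = 0.
Discriminant: 1524² − 4·566003 = 2322576 − 2264012 = 58564; √58564 = 242.
q = (1524 − 242)/2 = 641, p = (1524 + 242)/2 = 883.
Check: 641 · 883 = 566003.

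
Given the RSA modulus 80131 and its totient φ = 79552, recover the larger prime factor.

φ(n) = (p−1)(q−1) = n − (p+q) + 1, so p + q = 80131 − 79552 + 1 = 580.
p and q are the roots of t² − 580t + 80131 = 0.
Discriminant: 580² − 4·80131 = 336400 − 320524 = 15876; √15876 = 126.
q = (580 − 126)/2 = 227, p = (580 + 126)/2 = 353.
Check: 227 · 353 = 80131.

353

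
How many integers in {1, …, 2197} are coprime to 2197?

2028

Factor: 2197 = 13^3.
φ(2197) = 13^2·(13−1) = 2028.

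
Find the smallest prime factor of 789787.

31

789787 is odd.
Digit sum 46, not divisible by 3.
Ends in 7: not divisible by 5.
7: 789787 = 7·112826 + 5
11: 789787 = 11·71798 + 9
13: 789787 = 13·60752 + 11
17: 789787 = 17·46458 + 1
19: 789787 = 19·41567 + 14
23: 789787 = 23·34338 + 13
29: 789787 = 29·27234 + 1
31: 789787 = 31·25477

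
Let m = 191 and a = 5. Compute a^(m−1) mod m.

1

5^1 ≡ 5 (mod 191)
5^2 ≡ 5^2 = 25 ≡ 25 (mod 191)
5^4 ≡ 25^2 = 625 ≡ 52 (mod 191)
5^8 ≡ 52^2 = 2704 ≡ 30 (mod 191)
5^16 ≡ 30^2 = 900 ≡ 136 (mod 191)
5^32 ≡ 136^2 = 18496 ≡ 160 (mod 191)
5^64 ≡ 160^2 = 25600 ≡ 6 (mod 191)
5^128 ≡ 6^2 = 36 ≡ 36 (mod 191)
190 = 128 + 32 + 16 + 8 + 4 + 2 in binary powers of 2.
So 5^190 ≡ 36 · 160 · 136 · 30 · 52 · 25 ≡ 1 (mod 191).
Since the result is 1, base 5 gives no evidence that 191 is composite.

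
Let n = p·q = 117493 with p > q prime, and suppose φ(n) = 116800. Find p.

φ(n) = (p−1)(q−1) = n − (p+q) + 1, so p + q = 117493 − 116800 + 1 = 694.
p and q are the roots of t² − 694t + 117493 = 0.
Discriminant: 694² − 4·117493 = 481636 − 469972 = 11664; √11664 = 108.
q = (694 − 108)/2 = 293, p = (694 + 108)/2 = 401.
Check: 293 · 401 = 117493.

401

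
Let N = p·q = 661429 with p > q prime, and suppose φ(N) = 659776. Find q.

φ(n) = (p−1)(q−1) = n − (p+q) + 1, so p + q = 661429 − 659776 + 1 = 1654.
p and q are the roots of t² − 1654t + 661429 = 0.
Discriminant: 1654² − 4·661429 = 2735716 − 2645716 = 90000; √90000 = 300.
q = (1654 − 300)/2 = 677, p = (1654 + 300)/2 = 977.
Check: 677 · 977 = 661429.

677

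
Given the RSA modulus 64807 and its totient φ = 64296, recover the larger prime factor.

283

φ(n) = (p−1)(q−1) = n − (p+q) + 1, so p + q = 64807 − 64296 + 1 = 512.
p and q are the roots of t² − 512t + 64807 = 0.
Discriminant: 512² − 4·64807 = 262144 − 259228 = 2916; √2916 = 54.
q = (512 − 54)/2 = 229, p = (512 + 54)/2 = 283.
Check: 229 · 283 = 64807.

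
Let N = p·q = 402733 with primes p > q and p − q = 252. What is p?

Since p = q + 252, we have 402733 = q(q + 252), so q² + 252q − 402733 = 0.
Discriminant: 252² + 4·402733 = 63504 + 1610932 = 1674436; √1674436 = 1294.
q = (−252 + 1294)/2 = 521, and p = q + 252 = 773.
Check: 521 · 773 = 402733.

773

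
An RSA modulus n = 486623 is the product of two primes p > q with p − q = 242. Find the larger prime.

829

Since p = q + 242, we have 486623 = q(q + 242), so q² + 242q − 486623 = 0.
Discriminant: 242² + 4·486623 = 58564 + 1946492 = 2005056; √2005056 = 1416.
q = (−242 + 1416)/2 = 587, and p = q + 242 = 829.
Check: 587 · 829 = 486623.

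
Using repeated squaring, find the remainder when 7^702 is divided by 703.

7^1 ≡ 7 (mod 703)
7^2 ≡ 7^2 = 49 ≡ 49 (mod 703)
7^4 ≡ 49^2 = 2401 ≡ 292 (mod 703)
7^8 ≡ 292^2 = 85264 ≡ 201 (mod 703)
7^16 ≡ 201^2 = 40401 ≡ 330 (mod 703)
7^32 ≡ 330^2 = 108900 ≡ 638 (mod 703)
7^64 ≡ 638^2 = 407044 ≡ 7 (mod 703)
7^128 ≡ 7^2 = 49 ≡ 49 (mod 703)
7^256 ≡ 49^2 = 2401 ≡ 292 (mod 703)
7^512 ≡ 292^2 = 85264 ≡ 201 (mod 703)
702 = 512 + 128 + 32 + 16 + 8 + 4 + 2 in binary powers of 2.
So 7^702 ≡ 201 · 49 · 638 · 330 · 201 · 292 · 49 ≡ 1 (mod 703).
Since the result is 1, base 7 gives no evidence that 703 is composite.

1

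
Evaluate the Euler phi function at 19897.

Factor: 19897 = 101 · 197.
φ(19897) = (101−1) · (197−1) = 100 · 196 = 19600.

19600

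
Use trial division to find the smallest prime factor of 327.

327 is odd.
Digit sum 12, divisible by 3.

3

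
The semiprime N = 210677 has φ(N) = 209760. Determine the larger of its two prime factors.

461

φ(n) = (p−1)(q−1) = n − (p+q) + 1, so p + q = 210677 − 209760 + 1 = 918.
p and q are the roots of t² − 918t + 210677 = 0.
Discriminant: 918² − 4·210677 = 842724 − 842708 = 16; √16 = 4.
q = (918 − 4)/2 = 457, p = (918 + 4)/2 = 461.
Check: 457 · 461 = 210677.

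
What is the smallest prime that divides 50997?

50997 is odd.
Digit sum 30, divisible by 3.

3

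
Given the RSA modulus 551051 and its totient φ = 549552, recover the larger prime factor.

φ(n) = (p−1)(q−1) = n − (p+q) + 1, so p + q = 551051 − 549552 + 1 = 1500.
p and q are the roots of t² − 1500t + 551051 = 0.
Discriminant: 1500² − 4·551051 = 2250000 − 2204204 = 45796; √45796 = 214.
q = (1500 − 214)/2 = 643, p = (1500 + 214)/2 = 857.
Check: 643 · 857 = 551051.

857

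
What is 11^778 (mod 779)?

11^1 ≡ 11 (mod 779)
11^2 ≡ 11^2 = 121 ≡ 121 (mod 779)
11^4 ≡ 121^2 = 14641 ≡ 619 (mod 779)
11^8 ≡ 619^2 = 383161 ≡ 672 (mod 779)
11^16 ≡ 672^2 = 451584 ≡ 543 (mod 779)
11^32 ≡ 543^2 = 294849 ≡ 387 (mod 779)
11^64 ≡ 387^2 = 149769 ≡ 201 (mod 779)
11^128 ≡ 201^2 = 40401 ≡ 672 (mod 779)
11^256 ≡ 672^2 = 451584 ≡ 543 (mod 779)
11^512 ≡ 543^2 = 294849 ≡ 387 (mod 779)
778 = 512 + 256 + 8 + 2 in binary powers of 2.
So 11^778 ≡ 387 · 543 · 672 · 121 ≡ 144 (mod 779).
Since 144 ≠ 1, base 11 is a Fermat witness: 779 is composite.

144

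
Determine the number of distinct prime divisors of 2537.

2

2537 = 43 · 59
2537 = 43 · 59, which has 2 distinct prime factors.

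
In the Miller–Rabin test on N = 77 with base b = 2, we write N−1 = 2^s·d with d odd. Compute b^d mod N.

72

77 − 1 = 76 = 2^2 · 19, so d = 19.
2^1 ≡ 2 (mod 77)
2^2 ≡ 2^2 = 4 ≡ 4 (mod 77)
2^4 ≡ 4^2 = 16 ≡ 16 (mod 77)
2^8 ≡ 16^2 = 256 ≡ 25 (mod 77)
2^16 ≡ 25^2 = 625 ≡ 9 (mod 77)
19 = 16 + 2 + 1 in binary powers of 2.
So 2^19 ≡ 9 · 4 · 2 ≡ 72 (mod 77).
Squaring chain: 72 → 25; never reaches −1, so base 2 is a Miller–Rabin witness that 77 is composite.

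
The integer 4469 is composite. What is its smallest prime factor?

41

4469 is odd.
Digit sum 23, not divisible by 3.
Ends in 9: not divisible by 5.
7: 4469 = 7·638 + 3
11: 4469 = 11·406 + 3
13: 4469 = 13·343 + 10
17: 4469 = 17·262 + 15
19: 4469 = 19·235 + 4
23: 4469 = 23·194 + 7
29: 4469 = 29·154 + 3
31: 4469 = 31·144 + 5
37: 4469 = 37·120 + 29
41: 4469 = 41·109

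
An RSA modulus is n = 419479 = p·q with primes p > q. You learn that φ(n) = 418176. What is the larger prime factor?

727

φ(n) = (p−1)(q−1) = n − (p+q) + 1, so p + q = 419479 − 418176 + 1 = 1304.
p and q are the roots of t² − 1304t + 419479 = 0.
Discriminant: 1304² − 4·419479 = 1700416 − 1677916 = 22500; √22500 = 150.
q = (1304 − 150)/2 = 577, p = (1304 + 150)/2 = 727.
Check: 577 · 727 = 419479.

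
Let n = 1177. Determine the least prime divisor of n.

1177 is odd.
Digit sum 16, not divisible by 3.
Ends in 7: not divisible by 5.
7: 1177 = 7·168 + 1
11: 1177 = 11·107

11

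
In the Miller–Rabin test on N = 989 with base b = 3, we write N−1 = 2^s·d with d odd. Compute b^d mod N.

989 − 1 = 988 = 2^2 · 247, so d = 247.
3^1 ≡ 3 (mod 989)
3^2 ≡ 3^2 = 9 ≡ 9 (mod 989)
3^4 ≡ 9^2 = 81 ≡ 81 (mod 989)
3^8 ≡ 81^2 = 6561 ≡ 627 (mod 989)
3^16 ≡ 627^2 = 393129 ≡ 496 (mod 989)
3^32 ≡ 496^2 = 246016 ≡ 744 (mod 989)
3^64 ≡ 744^2 = 553536 ≡ 685 (mod 989)
3^128 ≡ 685^2 = 469225 ≡ 439 (mod 989)
247 = 128 + 64 + 32 + 16 + 4 + 2 + 1 in binary powers of 2.
So 3^247 ≡ 439 · 685 · 744 · 496 · 81 · 9 · 3 ≡ 450 (mod 989).
Squaring chain: 450 → 744; never reaches −1, so base 3 is a Miller–Rabin witness that 989 is composite.

450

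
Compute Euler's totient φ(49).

42

Factor: 49 = 7^2.
φ(49) = 7^1·(7−1) = 42.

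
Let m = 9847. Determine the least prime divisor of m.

9847 is odd.
Digit sum 28, not divisible by 3.
Ends in 7: not divisible by 5.
7: 9847 = 7·1406 + 5
11: 9847 = 11·895 + 2
13: 9847 = 13·757 + 6
17: 9847 = 17·579 + 4
19: 9847 = 19·518 + 5
23: 9847 = 23·428 + 3
29: 9847 = 29·339 + 16
31: 9847 = 31·317 + 20
37: 9847 = 37·266 + 5
41: 9847 = 41·240 + 7
43: 9847 = 43·229

43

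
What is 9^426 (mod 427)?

253

9^1 ≡ 9 (mod 427)
9^2 ≡ 9^2 = 81 ≡ 81 (mod 427)
9^4 ≡ 81^2 = 6561 ≡ 156 (mod 427)
9^8 ≡ 156^2 = 24336 ≡ 424 (mod 427)
9^16 ≡ 424^2 = 179776 ≡ 9 (mod 427)
9^32 ≡ 9^2 = 81 ≡ 81 (mod 427)
9^64 ≡ 81^2 = 6561 ≡ 156 (mod 427)
9^128 ≡ 156^2 = 24336 ≡ 424 (mod 427)
9^256 ≡ 424^2 = 179776 ≡ 9 (mod 427)
426 = 256 + 128 + 32 + 8 + 2 in binary powers of 2.
So 9^426 ≡ 9 · 424 · 81 · 424 · 81 ≡ 253 (mod 427).
Since 253 ≠ 1, base 9 is a Fermat witness: 427 is composite.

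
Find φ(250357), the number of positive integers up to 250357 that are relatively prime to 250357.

Factor: 250357 = 29 · 89 · 97.
φ(250357) = (29−1) · (89−1) · (97−1) = 28 · 88 · 96 = 236544.

236544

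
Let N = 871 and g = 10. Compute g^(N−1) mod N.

10^1 ≡ 10 (mod 871)
10^2 ≡ 10^2 = 100 ≡ 100 (mod 871)
10^4 ≡ 100^2 = 10000 ≡ 419 (mod 871)
10^8 ≡ 419^2 = 175561 ≡ 490 (mod 871)
10^16 ≡ 490^2 = 240100 ≡ 575 (mod 871)
10^32 ≡ 575^2 = 330625 ≡ 516 (mod 871)
10^64 ≡ 516^2 = 266256 ≡ 601 (mod 871)
10^128 ≡ 601^2 = 361201 ≡ 607 (mod 871)
10^256 ≡ 607^2 = 368449 ≡ 16 (mod 871)
10^512 ≡ 16^2 = 256 ≡ 256 (mod 871)
870 = 512 + 256 + 64 + 32 + 4 + 2 in binary powers of 2.
So 10^870 ≡ 256 · 16 · 601 · 516 · 419 · 100 ≡ 625 (mod 871).
Since 625 ≠ 1, base 10 is a Fermat witness: 871 is composite.

625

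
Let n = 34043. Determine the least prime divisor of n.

34043 is odd.
Digit sum 14, not divisible by 3.
Ends in 3: not divisible by 5.
7: 34043 = 7·4863 + 2
11: 34043 = 11·3094 + 9
13: 34043 = 13·2618 + 9
17: 34043 = 17·2002 + 9
19: 34043 = 19·1791 + 14
23: 34043 = 23·1480 + 3
29: 34043 = 29·1173 + 26
31: 34043 = 31·1098 + 5
37: 34043 = 37·920 + 3
41: 34043 = 41·830 + 13
43: 34043 = 43·791 + 30
47: 34043 = 47·724 + 15
53: 34043 = 53·642 + 17
59: 34043 = 59·577

59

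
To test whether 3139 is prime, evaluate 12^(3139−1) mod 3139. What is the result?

12^1 ≡ 12 (mod 3139)
12^2 ≡ 12^2 = 144 ≡ 144 (mod 3139)
12^4 ≡ 144^2 = 20736 ≡ 1902 (mod 3139)
12^8 ≡ 1902^2 = 3617604 ≡ 1476 (mod 3139)
12^16 ≡ 1476^2 = 2178576 ≡ 110 (mod 3139)
12^32 ≡ 110^2 = 12100 ≡ 2683 (mod 3139)
12^64 ≡ 2683^2 = 7198489 ≡ 762 (mod 3139)
12^128 ≡ 762^2 = 580644 ≡ 3068 (mod 3139)
12^256 ≡ 3068^2 = 9412624 ≡ 1902 (mod 3139)
12^512 ≡ 1902^2 = 3617604 ≡ 1476 (mod 3139)
12^1024 ≡ 1476^2 = 2178576 ≡ 110 (mod 3139)
12^2048 ≡ 110^2 = 12100 ≡ 2683 (mod 3139)
3138 = 2048 + 1024 + 64 + 2 in binary powers of 2.
So 12^3138 ≡ 2683 · 110 · 762 · 144 ≡ 649 (mod 3139).
Since 649 ≠ 1, base 12 is a Fermat witness: 3139 is composite.

649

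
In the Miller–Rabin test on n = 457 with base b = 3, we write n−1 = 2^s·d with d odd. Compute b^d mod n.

348

457 − 1 = 456 = 2^3 · 57, so d = 57.
3^1 ≡ 3 (mod 457)
3^2 ≡ 3^2 = 9 ≡ 9 (mod 457)
3^4 ≡ 9^2 = 81 ≡ 81 (mod 457)
3^8 ≡ 81^2 = 6561 ≡ 163 (mod 457)
3^16 ≡ 163^2 = 26569 ≡ 63 (mod 457)
3^32 ≡ 63^2 = 3969 ≡ 313 (mod 457)
57 = 32 + 16 + 8 + 1 in binary powers of 2.
So 3^57 ≡ 313 · 63 · 163 · 3 ≡ 348 (mod 457).
Squaring chain: 348 → 456 → 1; reaches −1, so base 3 does not prove 457 composite.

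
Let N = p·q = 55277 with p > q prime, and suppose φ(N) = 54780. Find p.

331

φ(n) = (p−1)(q−1) = n − (p+q) + 1, so p + q = 55277 − 54780 + 1 = 498.
p and q are the roots of t² − 498t + 55277 = 0.
Discriminant: 498² − 4·55277 = 248004 − 221108 = 26896; √26896 = 164.
q = (498 − 164)/2 = 167, p = (498 + 164)/2 = 331.
Check: 167 · 331 = 55277.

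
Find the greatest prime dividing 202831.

89

202831 = 43 · 4717
4717 = 53 · 89
89 is prime.
So 202831 = 43 · 53 · 89; the largest prime factor is 89.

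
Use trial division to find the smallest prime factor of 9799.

9799 is odd.
Digit sum 34, not divisible by 3.
Ends in 9: not divisible by 5.
7: 9799 = 7·1399 + 6
11: 9799 = 11·890 + 9
13: 9799 = 13·753 + 10
17: 9799 = 17·576 + 7
19: 9799 = 19·515 + 14
23: 9799 = 23·426 + 1
29: 9799 = 29·337 + 26
31: 9799 = 31·316 + 3
37: 9799 = 37·264 + 31
41: 9799 = 41·239

41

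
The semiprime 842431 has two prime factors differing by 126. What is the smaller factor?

Since p = q + 126, we have 842431 = q(q + 126), so q² + 126q − 842431 = 0.
Discriminant: 126² + 4·842431 = 15876 + 3369724 = 3385600; √3385600 = 1840.
q = (−126 + 1840)/2 = 857, and p = q + 126 = 983.
Check: 857 · 983 = 842431.

857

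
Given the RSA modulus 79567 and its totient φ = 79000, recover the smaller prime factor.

251

φ(n) = (p−1)(q−1) = n − (p+q) + 1, so p + q = 79567 − 79000 + 1 = 568.
p and q are the roots of t² − 568t + 79567 = 0.
Discriminant: 568² − 4·79567 = 322624 − 318268 = 4356; √4356 = 66.
q = (568 − 66)/2 = 251, p = (568 + 66)/2 = 317.
Check: 251 · 317 = 79567.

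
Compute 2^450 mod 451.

122

2^1 ≡ 2 (mod 451)
2^2 ≡ 2^2 = 4 ≡ 4 (mod 451)
2^4 ≡ 4^2 = 16 ≡ 16 (mod 451)
2^8 ≡ 16^2 = 256 ≡ 256 (mod 451)
2^16 ≡ 256^2 = 65536 ≡ 141 (mod 451)
2^32 ≡ 141^2 = 19881 ≡ 37 (mod 451)
2^64 ≡ 37^2 = 1369 ≡ 16 (mod 451)
2^128 ≡ 16^2 = 256 ≡ 256 (mod 451)
2^256 ≡ 256^2 = 65536 ≡ 141 (mod 451)
450 = 256 + 128 + 64 + 2 in binary powers of 2.
So 2^450 ≡ 141 · 256 · 16 · 4 ≡ 122 (mod 451).
Since 122 ≠ 1, base 2 is a Fermat witness: 451 is composite.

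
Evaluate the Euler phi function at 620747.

Factor: 620747 = 23 · 137 · 197.
φ(620747) = (23−1) · (137−1) · (197−1) = 22 · 136 · 196 = 586432.

586432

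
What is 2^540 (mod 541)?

2^1 ≡ 2 (mod 541)
2^2 ≡ 2^2 = 4 ≡ 4 (mod 541)
2^4 ≡ 4^2 = 16 ≡ 16 (mod 541)
2^8 ≡ 16^2 = 256 ≡ 256 (mod 541)
2^16 ≡ 256^2 = 65536 ≡ 75 (mod 541)
2^32 ≡ 75^2 = 5625 ≡ 215 (mod 541)
2^64 ≡ 215^2 = 46225 ≡ 240 (mod 541)
2^128 ≡ 240^2 = 57600 ≡ 254 (mod 541)
2^256 ≡ 254^2 = 64516 ≡ 137 (mod 541)
2^512 ≡ 137^2 = 18769 ≡ 375 (mod 541)
540 = 512 + 16 + 8 + 4 in binary powers of 2.
So 2^540 ≡ 375 · 75 · 256 · 16 ≡ 1 (mod 541).
Since the result is 1, base 2 gives no evidence that 541 is composite.

1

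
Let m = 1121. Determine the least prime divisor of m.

1121 is odd.
Digit sum 5, not divisible by 3.
Ends in 1: not divisible by 5.
7: 1121 = 7·160 + 1
11: 1121 = 11·101 + 10
13: 1121 = 13·86 + 3
17: 1121 = 17·65 + 16
19: 1121 = 19·59

19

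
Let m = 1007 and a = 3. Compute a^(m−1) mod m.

188

3^1 ≡ 3 (mod 1007)
3^2 ≡ 3^2 = 9 ≡ 9 (mod 1007)
3^4 ≡ 9^2 = 81 ≡ 81 (mod 1007)
3^8 ≡ 81^2 = 6561 ≡ 519 (mod 1007)
3^16 ≡ 519^2 = 269361 ≡ 492 (mod 1007)
3^32 ≡ 492^2 = 242064 ≡ 384 (mod 1007)
3^64 ≡ 384^2 = 147456 ≡ 434 (mod 1007)
3^128 ≡ 434^2 = 188356 ≡ 47 (mod 1007)
3^256 ≡ 47^2 = 2209 ≡ 195 (mod 1007)
3^512 ≡ 195^2 = 38025 ≡ 766 (mod 1007)
1006 = 512 + 256 + 128 + 64 + 32 + 8 + 4 + 2 in binary powers of 2.
So 3^1006 ≡ 766 · 195 · 47 · 434 · 384 · 519 · 81 · 9 ≡ 188 (mod 1007).
Since 188 ≠ 1, base 3 is a Fermat witness: 1007 is composite.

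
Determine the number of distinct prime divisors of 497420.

497420 = 2^2 · 124355
124355 = 5 · 24871
24871 = 7 · 3553
3553 = 11 · 323
323 = 17 · 19
497420 = 2^2 · 5 · 7 · 11 · 17 · 19, which has 6 distinct prime factors.

6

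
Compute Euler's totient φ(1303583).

Factor: 1303583 = 89 · 97 · 151.
φ(1303583) = (89−1) · (97−1) · (151−1) = 88 · 96 · 150 = 1267200.

1267200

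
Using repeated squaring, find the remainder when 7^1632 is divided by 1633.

1458

7^1 ≡ 7 (mod 1633)
7^2 ≡ 7^2 = 49 ≡ 49 (mod 1633)
7^4 ≡ 49^2 = 2401 ≡ 768 (mod 1633)
7^8 ≡ 768^2 = 589824 ≡ 311 (mod 1633)
7^16 ≡ 311^2 = 96721 ≡ 374 (mod 1633)
7^32 ≡ 374^2 = 139876 ≡ 1071 (mod 1633)
7^64 ≡ 1071^2 = 1147041 ≡ 675 (mod 1633)
7^128 ≡ 675^2 = 455625 ≡ 18 (mod 1633)
7^256 ≡ 18^2 = 324 ≡ 324 (mod 1633)
7^512 ≡ 324^2 = 104976 ≡ 464 (mod 1633)
7^1024 ≡ 464^2 = 215296 ≡ 1373 (mod 1633)
1632 = 1024 + 512 + 64 + 32 in binary powers of 2.
So 7^1632 ≡ 1373 · 464 · 675 · 1071 ≡ 1458 (mod 1633).
Since 1458 ≠ 1, base 7 is a Fermat witness: 1633 is composite.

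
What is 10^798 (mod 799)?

10^1 ≡ 10 (mod 799)
10^2 ≡ 10^2 = 100 ≡ 100 (mod 799)
10^4 ≡ 100^2 = 10000 ≡ 412 (mod 799)
10^8 ≡ 412^2 = 169744 ≡ 356 (mod 799)
10^16 ≡ 356^2 = 126736 ≡ 494 (mod 799)
10^32 ≡ 494^2 = 244036 ≡ 341 (mod 799)
10^64 ≡ 341^2 = 116281 ≡ 426 (mod 799)
10^128 ≡ 426^2 = 181476 ≡ 103 (mod 799)
10^256 ≡ 103^2 = 10609 ≡ 222 (mod 799)
10^512 ≡ 222^2 = 49284 ≡ 545 (mod 799)
798 = 512 + 256 + 16 + 8 + 4 + 2 in binary powers of 2.
So 10^798 ≡ 545 · 222 · 494 · 356 · 412 · 100 ≡ 212 (mod 799).
Since 212 ≠ 1, base 10 is a Fermat witness: 799 is composite.

212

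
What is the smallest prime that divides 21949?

21949 is odd.
Digit sum 25, not divisible by 3.
Ends in 9: not divisible by 5.
7: 21949 = 7·3135 + 4
11: 21949 = 11·1995 + 4
13: 21949 = 13·1688 + 5
17: 21949 = 17·1291 + 2
19: 21949 = 19·1155 + 4
23: 21949 = 23·954 + 7
29: 21949 = 29·756 + 25
31: 21949 = 31·708 + 1
37: 21949 = 37·593 + 8
41: 21949 = 41·535 + 14
43: 21949 = 43·510 + 19
47: 21949 = 47·467

47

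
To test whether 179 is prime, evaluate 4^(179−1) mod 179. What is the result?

4^1 ≡ 4 (mod 179)
4^2 ≡ 4^2 = 16 ≡ 16 (mod 179)
4^4 ≡ 16^2 = 256 ≡ 77 (mod 179)
4^8 ≡ 77^2 = 5929 ≡ 22 (mod 179)
4^16 ≡ 22^2 = 484 ≡ 126 (mod 179)
4^32 ≡ 126^2 = 15876 ≡ 124 (mod 179)
4^64 ≡ 124^2 = 15376 ≡ 161 (mod 179)
4^128 ≡ 161^2 = 25921 ≡ 145 (mod 179)
178 = 128 + 32 + 16 + 2 in binary powers of 2.
So 4^178 ≡ 145 · 124 · 126 · 16 ≡ 1 (mod 179).
Since the result is 1, base 4 gives no evidence that 179 is composite.

1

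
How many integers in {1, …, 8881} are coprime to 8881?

8692

Factor: 8881 = 83 · 107.
φ(8881) = (83−1) · (107−1) = 82 · 106 = 8692.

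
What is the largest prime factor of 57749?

57749 = 17 · 3397
3397 = 43 · 79
79 is prime.
So 57749 = 17 · 43 · 79; the largest prime factor is 79.

79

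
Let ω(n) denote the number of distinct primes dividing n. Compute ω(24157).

24157 = 7^2 · 493
493 = 17 · 29
24157 = 7^2 · 17 · 29, which has 3 distinct prime factors.

3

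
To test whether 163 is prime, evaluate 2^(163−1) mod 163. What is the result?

2^1 ≡ 2 (mod 163)
2^2 ≡ 2^2 = 4 ≡ 4 (mod 163)
2^4 ≡ 4^2 = 16 ≡ 16 (mod 163)
2^8 ≡ 16^2 = 256 ≡ 93 (mod 163)
2^16 ≡ 93^2 = 8649 ≡ 10 (mod 163)
2^32 ≡ 10^2 = 100 ≡ 100 (mod 163)
2^64 ≡ 100^2 = 10000 ≡ 57 (mod 163)
2^128 ≡ 57^2 = 3249 ≡ 152 (mod 163)
162 = 128 + 32 + 2 in binary powers of 2.
So 2^162 ≡ 152 · 100 · 4 ≡ 1 (mod 163).
Since the result is 1, base 2 gives no evidence that 163 is composite.

1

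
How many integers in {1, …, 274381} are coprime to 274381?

258960

Factor: 274381 = 31 · 53 · 167.
φ(274381) = (31−1) · (53−1) · (167−1) = 30 · 52 · 166 = 258960.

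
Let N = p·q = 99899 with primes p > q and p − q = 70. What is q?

Since p = q + 70, we have 99899 = q(q + 70), so q² + 70q − 99899 = 0.
Discriminant: 70² + 4·99899 = 4900 + 399596 = 404496; √404496 = 636.
q = (−70 + 636)/2 = 283, and p = q + 70 = 353.
Check: 283 · 353 = 99899.

283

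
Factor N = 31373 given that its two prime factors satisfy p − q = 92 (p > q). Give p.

Since p = q + 92, we have 31373 = q(q + 92), so q² + 92q − 31373 = 0.
Discriminant: 92² + 4·31373 = 8464 + 125492 = 133956; √133956 = 366.
q = (−92 + 366)/2 = 137, and p = q + 92 = 229.
Check: 137 · 229 = 31373.

229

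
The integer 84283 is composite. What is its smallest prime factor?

84283 is odd.
Digit sum 25, not divisible by 3.
Ends in 3: not divisible by 5.
7: 84283 = 7·12040 + 3
11: 84283 = 11·7662 + 1
13: 84283 = 13·6483 + 4
17: 84283 = 17·4957 + 14
19: 84283 = 19·4435 + 18
23: 84283 = 23·3664 + 11
29: 84283 = 29·2906 + 9
31: 84283 = 31·2718 + 25
37: 84283 = 37·2277 + 34
41: 84283 = 41·2055 + 28
43: 84283 = 43·1960 + 3
47: 84283 = 47·1793 + 12
53: 84283 = 53·1590 + 13
59: 84283 = 59·1428 + 31
61: 84283 = 61·1381 + 42
67: 84283 = 67·1257 + 64
71: 84283 = 71·1187 + 6
73: 84283 = 73·1154 + 41
79: 84283 = 79·1066 + 69
83: 84283 = 83·1015 + 38
89: 84283 = 89·947

89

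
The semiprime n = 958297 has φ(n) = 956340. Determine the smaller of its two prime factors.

φ(n) = (p−1)(q−1) = n − (p+q) + 1, so p + q = 958297 − 956340 + 1 = 1958.
p and q are the roots of t² − 1958t + 958297 = 0.
Discriminant: 1958² − 4·958297 = 3833764 − 3833188 = 576; √576 = 24.
q = (1958 − 24)/2 = 967, p = (1958 + 24)/2 = 991.
Check: 967 · 991 = 958297.

967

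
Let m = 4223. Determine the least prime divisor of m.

4223 is odd.
Digit sum 11, not divisible by 3.
Ends in 3: not divisible by 5.
7: 4223 = 7·603 + 2
11: 4223 = 11·383 + 10
13: 4223 = 13·324 + 11
17: 4223 = 17·248 + 7
19: 4223 = 19·222 + 5
23: 4223 = 23·183 + 14
29: 4223 = 29·145 + 18
31: 4223 = 31·136 + 7
37: 4223 = 37·114 + 5
41: 4223 = 41·103

41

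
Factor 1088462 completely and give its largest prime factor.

83

1088462 = 2 · 544231
544231 = 79 · 6889
6889 = 83 · 83
83 = 83 · 1
So 1088462 = 2 · 79 · 83^2; the largest prime factor is 83.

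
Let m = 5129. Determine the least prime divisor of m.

5129 is odd.
Digit sum 17, not divisible by 3.
Ends in 9: not divisible by 5.
7: 5129 = 7·732 + 5
11: 5129 = 11·466 + 3
13: 5129 = 13·394 + 7
17: 5129 = 17·301 + 12
19: 5129 = 19·269 + 18
23: 5129 = 23·223

23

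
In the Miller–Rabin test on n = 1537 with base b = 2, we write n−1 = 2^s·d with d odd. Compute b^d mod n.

1537 − 1 = 1536 = 2^9 · 3, so d = 3.
2^1 ≡ 2 (mod 1537)
2^2 ≡ 2^2 = 4 ≡ 4 (mod 1537)
3 = 2 + 1 in binary powers of 2.
So 2^3 ≡ 4 · 2 ≡ 8 (mod 1537).
Squaring chain: 8 → 64 → 1022 → 861 → 487 → 471 → 513 → 342 → 152; never reaches −1, so base 2 is a Miller–Rabin witness that 1537 is composite.

8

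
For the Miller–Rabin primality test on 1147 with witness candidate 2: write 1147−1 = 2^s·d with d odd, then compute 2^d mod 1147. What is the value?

1124

1147 − 1 = 1146 = 2^1 · 573, so d = 573.
2^1 ≡ 2 (mod 1147)
2^2 ≡ 2^2 = 4 ≡ 4 (mod 1147)
2^4 ≡ 4^2 = 16 ≡ 16 (mod 1147)
2^8 ≡ 16^2 = 256 ≡ 256 (mod 1147)
2^16 ≡ 256^2 = 65536 ≡ 157 (mod 1147)
2^32 ≡ 157^2 = 24649 ≡ 562 (mod 1147)
2^64 ≡ 562^2 = 315844 ≡ 419 (mod 1147)
2^128 ≡ 419^2 = 175561 ≡ 70 (mod 1147)
2^256 ≡ 70^2 = 4900 ≡ 312 (mod 1147)
2^512 ≡ 312^2 = 97344 ≡ 996 (mod 1147)
573 = 512 + 32 + 16 + 8 + 4 + 1 in binary powers of 2.
So 2^573 ≡ 996 · 562 · 157 · 256 · 16 · 2 ≡ 1124 (mod 1147).
Squaring chain: 1124; never reaches −1, so base 2 is a Miller–Rabin witness that 1147 is composite.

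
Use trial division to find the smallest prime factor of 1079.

13

1079 is odd.
Digit sum 17, not divisible by 3.
Ends in 9: not divisible by 5.
7: 1079 = 7·154 + 1
11: 1079 = 11·98 + 1
13: 1079 = 13·83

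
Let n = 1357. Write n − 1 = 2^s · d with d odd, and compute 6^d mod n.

1212

1357 − 1 = 1356 = 2^2 · 339, so d = 339.
6^1 ≡ 6 (mod 1357)
6^2 ≡ 6^2 = 36 ≡ 36 (mod 1357)
6^4 ≡ 36^2 = 1296 ≡ 1296 (mod 1357)
6^8 ≡ 1296^2 = 1679616 ≡ 1007 (mod 1357)
6^16 ≡ 1007^2 = 1014049 ≡ 370 (mod 1357)
6^32 ≡ 370^2 = 136900 ≡ 1200 (mod 1357)
6^64 ≡ 1200^2 = 1440000 ≡ 223 (mod 1357)
6^128 ≡ 223^2 = 49729 ≡ 877 (mod 1357)
6^256 ≡ 877^2 = 769129 ≡ 1067 (mod 1357)
339 = 256 + 64 + 16 + 2 + 1 in binary powers of 2.
So 6^339 ≡ 1067 · 223 · 370 · 36 · 6 ≡ 1212 (mod 1357).
Squaring chain: 1212 → 670; never reaches −1, so base 6 is a Miller–Rabin witness that 1357 is composite.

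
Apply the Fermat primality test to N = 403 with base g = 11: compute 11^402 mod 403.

11^1 ≡ 11 (mod 403)
11^2 ≡ 11^2 = 121 ≡ 121 (mod 403)
11^4 ≡ 121^2 = 14641 ≡ 133 (mod 403)
11^8 ≡ 133^2 = 17689 ≡ 360 (mod 403)
11^16 ≡ 360^2 = 129600 ≡ 237 (mod 403)
11^32 ≡ 237^2 = 56169 ≡ 152 (mod 403)
11^64 ≡ 152^2 = 23104 ≡ 133 (mod 403)
11^128 ≡ 133^2 = 17689 ≡ 360 (mod 403)
11^256 ≡ 360^2 = 129600 ≡ 237 (mod 403)
402 = 256 + 128 + 16 + 2 in binary powers of 2.
So 11^402 ≡ 237 · 360 · 237 · 121 ≡ 233 (mod 403).
Since 233 ≠ 1, base 11 is a Fermat witness: 403 is composite.

233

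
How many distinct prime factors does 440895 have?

6

440895 = 3 · 146965
146965 = 5 · 29393
29393 = 7 · 4199
4199 = 13 · 323
323 = 17 · 19
440895 = 3 · 5 · 7 · 13 · 17 · 19, which has 6 distinct prime factors.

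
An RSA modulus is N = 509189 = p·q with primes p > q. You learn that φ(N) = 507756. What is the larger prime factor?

φ(n) = (p−1)(q−1) = n − (p+q) + 1, so p + q = 509189 − 507756 + 1 = 1434.
p and q are the roots of t² − 1434t + 509189 = 0.
Discriminant: 1434² − 4·509189 = 2056356 − 2036756 = 19600; √19600 = 140.
q = (1434 − 140)/2 = 647, p = (1434 + 140)/2 = 787.
Check: 647 · 787 = 509189.

787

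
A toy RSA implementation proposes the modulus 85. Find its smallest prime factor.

5

85 is odd.
Digit sum 13, not divisible by 3.
Ends in 5: divisible by 5.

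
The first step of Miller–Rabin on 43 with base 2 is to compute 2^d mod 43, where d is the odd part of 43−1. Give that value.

43 − 1 = 42 = 2^1 · 21, so d = 21.
2^1 ≡ 2 (mod 43)
2^2 ≡ 2^2 = 4 ≡ 4 (mod 43)
2^4 ≡ 4^2 = 16 ≡ 16 (mod 43)
2^8 ≡ 16^2 = 256 ≡ 41 (mod 43)
2^16 ≡ 41^2 = 1681 ≡ 4 (mod 43)
21 = 16 + 4 + 1 in binary powers of 2.
So 2^21 ≡ 4 · 16 · 2 ≡ 42 (mod 43).
Since 2^d ≡ 42 (mod 43), base 2 does not prove 43 composite.

42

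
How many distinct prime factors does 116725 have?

4

116725 = 5^2 · 4669
4669 = 7 · 667
667 = 23 · 29
116725 = 5^2 · 7 · 23 · 29, which has 4 distinct prime factors.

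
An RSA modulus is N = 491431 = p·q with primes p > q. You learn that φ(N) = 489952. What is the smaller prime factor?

φ(n) = (p−1)(q−1) = n − (p+q) + 1, so p + q = 491431 − 489952 + 1 = 1480.
p and q are the roots of t² − 1480t + 491431 = 0.
Discriminant: 1480² − 4·491431 = 2190400 − 1965724 = 224676; √224676 = 474.
q = (1480 − 474)/2 = 503, p = (1480 + 474)/2 = 977.
Check: 503 · 977 = 491431.

503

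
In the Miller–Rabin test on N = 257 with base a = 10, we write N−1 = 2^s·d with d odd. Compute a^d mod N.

10

257 − 1 = 256 = 2^8 · 1, so d = 1.
10^1 ≡ 10 (mod 257)
1 = 1 in binary powers of 2.
So 10^1 ≡ 10 ≡ 10 (mod 257).
Squaring chain: 10 → 100 → 234 → 15 → 225 → 253 → 16 → 256; reaches −1, so base 10 does not prove 257 composite.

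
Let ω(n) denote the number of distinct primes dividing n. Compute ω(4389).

4389 = 3 · 1463
1463 = 7 · 209
209 = 11 · 19
4389 = 3 · 7 · 11 · 19, which has 4 distinct prime factors.

4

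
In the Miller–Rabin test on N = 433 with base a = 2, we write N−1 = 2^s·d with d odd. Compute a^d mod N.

285

433 − 1 = 432 = 2^4 · 27, so d = 27.
2^1 ≡ 2 (mod 433)
2^2 ≡ 2^2 = 4 ≡ 4 (mod 433)
2^4 ≡ 4^2 = 16 ≡ 16 (mod 433)
2^8 ≡ 16^2 = 256 ≡ 256 (mod 433)
2^16 ≡ 256^2 = 65536 ≡ 153 (mod 433)
27 = 16 + 8 + 2 + 1 in binary powers of 2.
So 2^27 ≡ 153 · 256 · 4 · 2 ≡ 285 (mod 433).
Squaring chain: 285 → 254 → 432 → 1; reaches −1, so base 2 does not prove 433 composite.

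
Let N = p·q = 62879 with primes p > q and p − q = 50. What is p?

277

Since p = q + 50, we have 62879 = q(q + 50), so q² + 50q − 62879 = 0.
Discriminant: 50² + 4·62879 = 2500 + 251516 = 254016; √254016 = 504.
q = (−50 + 504)/2 = 227, and p = q + 50 = 277.
Check: 227 · 277 = 62879.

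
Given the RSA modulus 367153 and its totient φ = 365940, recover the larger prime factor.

φ(n) = (p−1)(q−1) = n − (p+q) + 1, so p + q = 367153 − 365940 + 1 = 1214.
p and q are the roots of t² − 1214t + 367153 = 0.
Discriminant: 1214² − 4·367153 = 1473796 − 1468612 = 5184; √5184 = 72.
q = (1214 − 72)/2 = 571, p = (1214 + 72)/2 = 643.
Check: 571 · 643 = 367153.

643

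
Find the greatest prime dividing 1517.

41

1517 = 37 · 41
41 is prime.
So 1517 = 37 · 41; the largest prime factor is 41.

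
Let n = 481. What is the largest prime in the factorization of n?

37

481 = 13 · 37
37 is prime.
So 481 = 13 · 37; the largest prime factor is 37.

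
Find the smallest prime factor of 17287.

59

17287 is odd.
Digit sum 25, not divisible by 3.
Ends in 7: not divisible by 5.
7: 17287 = 7·2469 + 4
11: 17287 = 11·1571 + 6
13: 17287 = 13·1329 + 10
17: 17287 = 17·1016 + 15
19: 17287 = 19·909 + 16
23: 17287 = 23·751 + 14
29: 17287 = 29·596 + 3
31: 17287 = 31·557 + 20
37: 17287 = 37·467 + 8
41: 17287 = 41·421 + 26
43: 17287 = 43·402 + 1
47: 17287 = 47·367 + 38
53: 17287 = 53·326 + 9
59: 17287 = 59·293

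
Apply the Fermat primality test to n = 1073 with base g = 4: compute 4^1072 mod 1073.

1069

4^1 ≡ 4 (mod 1073)
4^2 ≡ 4^2 = 16 ≡ 16 (mod 1073)
4^4 ≡ 16^2 = 256 ≡ 256 (mod 1073)
4^8 ≡ 256^2 = 65536 ≡ 83 (mod 1073)
4^16 ≡ 83^2 = 6889 ≡ 451 (mod 1073)
4^32 ≡ 451^2 = 203401 ≡ 604 (mod 1073)
4^64 ≡ 604^2 = 364816 ≡ 1069 (mod 1073)
4^128 ≡ 1069^2 = 1142761 ≡ 16 (mod 1073)
4^256 ≡ 16^2 = 256 ≡ 256 (mod 1073)
4^512 ≡ 256^2 = 65536 ≡ 83 (mod 1073)
4^1024 ≡ 83^2 = 6889 ≡ 451 (mod 1073)
1072 = 1024 + 32 + 16 in binary powers of 2.
So 4^1072 ≡ 451 · 604 · 451 ≡ 1069 (mod 1073).
Since 1069 ≠ 1, base 4 is a Fermat witness: 1073 is composite.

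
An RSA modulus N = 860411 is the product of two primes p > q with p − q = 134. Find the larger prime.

Since p = q + 134, we have 860411 = q(q + 134), so q² + 134q − 860411 = 0.
Discriminant: 134² + 4·860411 = 17956 + 3441644 = 3459600; √3459600 = 1860.
q = (−134 + 1860)/2 = 863, and p = q + 134 = 997.
Check: 863 · 997 = 860411.

997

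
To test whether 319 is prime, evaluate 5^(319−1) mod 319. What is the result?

5^1 ≡ 5 (mod 319)
5^2 ≡ 5^2 = 25 ≡ 25 (mod 319)
5^4 ≡ 25^2 = 625 ≡ 306 (mod 319)
5^8 ≡ 306^2 = 93636 ≡ 169 (mod 319)
5^16 ≡ 169^2 = 28561 ≡ 170 (mod 319)
5^32 ≡ 170^2 = 28900 ≡ 190 (mod 319)
5^64 ≡ 190^2 = 36100 ≡ 53 (mod 319)
5^128 ≡ 53^2 = 2809 ≡ 257 (mod 319)
5^256 ≡ 257^2 = 66049 ≡ 16 (mod 319)
318 = 256 + 32 + 16 + 8 + 4 + 2 in binary powers of 2.
So 5^318 ≡ 16 · 190 · 170 · 169 · 306 · 25 ≡ 136 (mod 319).
Since 136 ≠ 1, base 5 is a Fermat witness: 319 is composite.

136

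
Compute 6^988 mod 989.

522

6^1 ≡ 6 (mod 989)
6^2 ≡ 6^2 = 36 ≡ 36 (mod 989)
6^4 ≡ 36^2 = 1296 ≡ 307 (mod 989)
6^8 ≡ 307^2 = 94249 ≡ 294 (mod 989)
6^16 ≡ 294^2 = 86436 ≡ 393 (mod 989)
6^32 ≡ 393^2 = 154449 ≡ 165 (mod 989)
6^64 ≡ 165^2 = 27225 ≡ 522 (mod 989)
6^128 ≡ 522^2 = 272484 ≡ 509 (mod 989)
6^256 ≡ 509^2 = 259081 ≡ 952 (mod 989)
6^512 ≡ 952^2 = 906304 ≡ 380 (mod 989)
988 = 512 + 256 + 128 + 64 + 16 + 8 + 4 in binary powers of 2.
So 6^988 ≡ 380 · 952 · 509 · 522 · 393 · 294 · 307 ≡ 522 (mod 989).
Since 522 ≠ 1, base 6 is a Fermat witness: 989 is composite.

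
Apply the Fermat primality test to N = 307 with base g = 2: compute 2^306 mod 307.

2^1 ≡ 2 (mod 307)
2^2 ≡ 2^2 = 4 ≡ 4 (mod 307)
2^4 ≡ 4^2 = 16 ≡ 16 (mod 307)
2^8 ≡ 16^2 = 256 ≡ 256 (mod 307)
2^16 ≡ 256^2 = 65536 ≡ 145 (mod 307)
2^32 ≡ 145^2 = 21025 ≡ 149 (mod 307)
2^64 ≡ 149^2 = 22201 ≡ 97 (mod 307)
2^128 ≡ 97^2 = 9409 ≡ 199 (mod 307)
2^256 ≡ 199^2 = 39601 ≡ 305 (mod 307)
306 = 256 + 32 + 16 + 2 in binary powers of 2.
So 2^306 ≡ 305 · 149 · 145 · 4 ≡ 1 (mod 307).
Since the result is 1, base 2 gives no evidence that 307 is composite.

1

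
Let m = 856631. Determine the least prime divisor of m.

29

856631 is odd.
Digit sum 29, not divisible by 3.
Ends in 1: not divisible by 5.
7: 856631 = 7·122375 + 6
11: 856631 = 11·77875 + 6
13: 856631 = 13·65894 + 9
17: 856631 = 17·50390 + 1
19: 856631 = 19·45085 + 16
23: 856631 = 23·37244 + 19
29: 856631 = 29·29539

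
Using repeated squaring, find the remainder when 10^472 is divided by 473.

10^1 ≡ 10 (mod 473)
10^2 ≡ 10^2 = 100 ≡ 100 (mod 473)
10^4 ≡ 100^2 = 10000 ≡ 67 (mod 473)
10^8 ≡ 67^2 = 4489 ≡ 232 (mod 473)
10^16 ≡ 232^2 = 53824 ≡ 375 (mod 473)
10^32 ≡ 375^2 = 140625 ≡ 144 (mod 473)
10^64 ≡ 144^2 = 20736 ≡ 397 (mod 473)
10^128 ≡ 397^2 = 157609 ≡ 100 (mod 473)
10^256 ≡ 100^2 = 10000 ≡ 67 (mod 473)
472 = 256 + 128 + 64 + 16 + 8 in binary powers of 2.
So 10^472 ≡ 67 · 100 · 397 · 375 · 232 ≡ 23 (mod 473).
Since 23 ≠ 1, base 10 is a Fermat witness: 473 is composite.

23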